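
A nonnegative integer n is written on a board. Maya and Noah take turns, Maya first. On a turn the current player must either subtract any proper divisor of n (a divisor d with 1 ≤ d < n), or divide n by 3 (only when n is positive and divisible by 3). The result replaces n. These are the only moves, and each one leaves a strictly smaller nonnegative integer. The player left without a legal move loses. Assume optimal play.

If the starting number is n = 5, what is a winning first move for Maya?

Compute win/loss labels from the base case upward. A position with no move is L. Any other position is W if it can reach an L in one move, else L.
n=0: no move → L
n=1: no move → L
n=2: W (go to 1, an L position)
n=3: W (go to 1, an L position)
n=4: L (options 2(W), 3(W) are all W)
n=5: W (go to 4, an L position)
From 5, the L positions reachable in one move are: 4.

Move to 4.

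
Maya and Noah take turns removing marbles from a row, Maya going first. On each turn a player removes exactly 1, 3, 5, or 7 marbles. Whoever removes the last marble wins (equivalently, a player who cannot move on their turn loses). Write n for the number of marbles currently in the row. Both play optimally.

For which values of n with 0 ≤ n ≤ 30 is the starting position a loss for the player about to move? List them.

Use the standard recursion: the mover loses at a terminal position; elsewhere, the mover wins exactly when some move hands the opponent an L position.
n=0: no move → L
n=1: can move to 0, which is L ⇒ W
n=2: the only move is to 1(W), a W ⇒ L
n=3: can move to 2, which is L ⇒ W
n=4: moves to 3(W), 1(W); every one is W ⇒ L
n=5: can move to 4, which is L ⇒ W
n=6: moves to 5(W), 3(W), 1(W); every one is W ⇒ L
n=7: can move to 6, which is L ⇒ W
n=8: moves to 7(W), 5(W), 3(W), 1(W); every one is W ⇒ L
n=9: can move to 8, which is L ⇒ W
n=10: moves to 9(W), 7(W), 5(W), 3(W); every one is W ⇒ L
n=11: can move to 10, which is L ⇒ W
n=12: moves to 11(W), 9(W), 7(W), 5(W); every one is W ⇒ L
n=13: can move to 12, which is L ⇒ W
n=14: moves to 13(W), 11(W), 9(W), 7(W); every one is W ⇒ L
n=15: can move to 14, which is L ⇒ W
n=16: moves to 15(W), 13(W), 11(W), 9(W); every one is W ⇒ L
n=17: can move to 16, which is L ⇒ W
n=18: moves to 17(W), 15(W), 13(W), 11(W); every one is W ⇒ L
n=19: can move to 18, which is L ⇒ W
n=20: moves to 19(W), 17(W), 15(W), 13(W); every one is W ⇒ L
n=21: can move to 20, which is L ⇒ W
n=22: moves to 21(W), 19(W), 17(W), 15(W); every one is W ⇒ L
n=23: can move to 22, which is L ⇒ W
n=24: moves to 23(W), 21(W), 19(W), 17(W); every one is W ⇒ L
n=25: can move to 24, which is L ⇒ W
n=26: moves to 25(W), 23(W), 21(W), 19(W); every one is W ⇒ L
n=27: can move to 26, which is L ⇒ W
n=28: moves to 27(W), 25(W), 23(W), 21(W); every one is W ⇒ L
n=29: can move to 28, which is L ⇒ W
n=30: moves to 29(W), 27(W), 25(W), 23(W); every one is W ⇒ L
Reading off the rows marked L gives the requested list; there are 16 such values of n.

0, 2, 4, 6, 8, 10, 12, 14, 16, 18, 20, 22, 24, 26, 28, 30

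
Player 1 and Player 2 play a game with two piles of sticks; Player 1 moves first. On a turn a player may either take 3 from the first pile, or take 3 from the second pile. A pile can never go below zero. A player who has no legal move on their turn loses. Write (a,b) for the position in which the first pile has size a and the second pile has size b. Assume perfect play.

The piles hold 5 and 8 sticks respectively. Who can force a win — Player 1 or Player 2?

Player 1 wins.

Label each position W (a win for the player to move) or L (a loss). A position with no legal move is L; any other position is W exactly when some move reaches an L, and L when every move reaches a W.
No move ever increases a pile, so every position that can arise here has a ≤ 5 and b ≤ 8; it is enough to label the cells with 0 ≤ a ≤ 5 and 0 ≤ b ≤ 8.
Every move lowers a or b (never raises either), so fill the grid row by row in increasing a, and left to right within a row: each cell's successors are then already labelled.
      b=0  b=1  b=2  b=3  b=4  b=5  b=6  b=7  b=8
a=0:    L    L    L    W    W    W    L    L    L
a=1:    L    L    L    W    W    W    L    L    L
a=2:    L    L    L    W    W    W    L    L    L
a=3:    W    W    W    L    L    L    W    W    W
a=4:    W    W    W    L    L    L    W    W    W
a=5:    W    W    W    L    L    L    W    W    W
Cells with no legal move (terminal, hence L): (0,0), (0,1), (0,2), (1,0), (1,1), (1,2), (2,0), (2,1), (2,2).
The remaining L cells, each justified by listing all of its moves:
(0,6): L (sole option (0,3)(W) is W)
(0,7): L (sole option (0,4)(W) is W)
(0,8): L (sole option (0,5)(W) is W)
(1,6): L (sole option (1,3)(W) is W)
(1,7): L (sole option (1,4)(W) is W)
(1,8): L (sole option (1,5)(W) is W)
(2,6): L (sole option (2,3)(W) is W)
(2,7): L (sole option (2,4)(W) is W)
(2,8): L (sole option (2,5)(W) is W)
(3,3): L (options (0,3)(W), (3,0)(W) are all W)
(3,4): L (options (0,4)(W), (3,1)(W) are all W)
(3,5): L (options (0,5)(W), (3,2)(W) are all W)
(4,3): L (options (1,3)(W), (4,0)(W) are all W)
(4,4): L (options (1,4)(W), (4,1)(W) are all W)
(4,5): L (options (1,5)(W), (4,2)(W) are all W)
(5,3): L (options (2,3)(W), (5,0)(W) are all W)
(5,4): L (options (2,4)(W), (5,1)(W) are all W)
(5,5): L (options (2,5)(W), (5,2)(W) are all W)
Every other cell has at least one move into one of the L cells above, so it is W.
From (5,8) Player 1 can move to (2,8), reaching an L position.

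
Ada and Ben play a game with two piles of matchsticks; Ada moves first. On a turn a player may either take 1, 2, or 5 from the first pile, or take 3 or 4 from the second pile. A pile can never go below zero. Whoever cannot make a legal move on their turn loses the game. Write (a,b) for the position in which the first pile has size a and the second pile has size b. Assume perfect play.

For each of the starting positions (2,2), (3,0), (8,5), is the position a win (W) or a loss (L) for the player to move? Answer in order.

(2,2): W, (3,0): L, (8,5): W

Build the W/L table. Terminal = L. A non-terminal position is W if it has a move to some L; otherwise it is L.
No move ever increases a pile, so every position that can arise here has a ≤ 8 and b ≤ 5; it is enough to label the cells with 0 ≤ a ≤ 8 and 0 ≤ b ≤ 5.
Every move lowers a or b (never raises either), so fill the grid row by row in increasing a, and left to right within a row: each cell's successors are then already labelled.
      b=0  b=1  b=2  b=3  b=4  b=5
a=0:    L    L    L    W    W    W
a=1:    W    W    W    L    L    L
a=2:    W    W    W    W    W    W
a=3:    L    L    L    W    W    W
a=4:    W    W    W    L    L    L
a=5:    W    W    W    W    W    W
a=6:    L    L    L    W    W    W
a=7:    W    W    W    L    L    L
a=8:    W    W    W    W    W    W
Cells with no legal move (terminal, hence L): (0,0), (0,1), (0,2).
The remaining L cells, each justified by listing all of its moves:
(1,3): →(0,3)(W), (1,0)(W) — all W, so L
(1,4): →(0,4)(W), (1,1)(W), (1,0)(W) — all W, so L
(1,5): →(0,5)(W), (1,2)(W), (1,1)(W) — all W, so L
(3,0): →(2,0)(W), (1,0)(W) — all W, so L
(3,1): →(2,1)(W), (1,1)(W) — all W, so L
(3,2): →(2,2)(W), (1,2)(W) — all W, so L
(4,3): →(3,3)(W), (2,3)(W), (4,0)(W) — all W, so L
(4,4): →(3,4)(W), (2,4)(W), (4,1)(W), (4,0)(W) — all W, so L
(4,5): →(3,5)(W), (2,5)(W), (4,2)(W), (4,1)(W) — all W, so L
(6,0): →(5,0)(W), (4,0)(W), (1,0)(W) — all W, so L
(6,1): →(5,1)(W), (4,1)(W), (1,1)(W) — all W, so L
(6,2): →(5,2)(W), (4,2)(W), (1,2)(W) — all W, so L
(7,3): →(6,3)(W), (5,3)(W), (2,3)(W), (7,0)(W) — all W, so L
(7,4): →(6,4)(W), (5,4)(W), (2,4)(W), (7,1)(W), (7,0)(W) — all W, so L
(7,5): →(6,5)(W), (5,5)(W), (2,5)(W), (7,2)(W), (7,1)(W) — all W, so L
Every other cell has at least one move into one of the L cells above, so it is W.
(2,2): the move to (0,2) reaches an L cell, so W
(3,0): one of the L cells justified above, so L
(8,5): the move to (7,5) reaches an L cell, so W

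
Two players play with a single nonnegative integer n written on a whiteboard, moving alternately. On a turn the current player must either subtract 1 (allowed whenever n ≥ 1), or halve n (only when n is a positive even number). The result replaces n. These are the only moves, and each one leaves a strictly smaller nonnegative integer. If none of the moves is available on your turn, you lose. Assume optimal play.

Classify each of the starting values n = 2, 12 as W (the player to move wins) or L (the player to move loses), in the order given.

2: L, 12: W

Classify positions by backward induction: terminal positions (no move available) are L. From any other position, the mover wins iff some move reaches an L.
n=0: no move → L
n=1: can move to 0, which is L ⇒ W
n=2: the only move is to 1(W), a W ⇒ L
n=3: can move to 2, which is L ⇒ W
n=4: can move to 2, which is L ⇒ W
n=5: the only move is to 4(W), a W ⇒ L
n=6: can move to 5, which is L ⇒ W
n=7: the only move is to 6(W), a W ⇒ L
n=8: can move to 7, which is L ⇒ W
n=9: the only move is to 8(W), a W ⇒ L
n=10: can move to 5, which is L ⇒ W
n=11: the only move is to 10(W), a W ⇒ L
n=12: can move to 11, which is L ⇒ W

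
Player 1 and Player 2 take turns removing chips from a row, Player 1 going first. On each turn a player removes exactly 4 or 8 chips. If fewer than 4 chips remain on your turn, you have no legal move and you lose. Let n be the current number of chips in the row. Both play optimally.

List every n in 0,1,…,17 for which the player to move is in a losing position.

0, 1, 2, 3, 12, 13, 14, 15

Compute win/loss labels from the base case upward. A position with no move is L. Any other position is W if it can reach an L in one move, else L.
n=0: no move → L
n=1: no move → L
n=2: no move → L
n=3: no move → L
n=4: W (go to 0, an L position)
n=5: W (go to 1, an L position)
n=6: W (go to 2, an L position)
n=7: W (go to 3, an L position)
n=8: W (go to 0, an L position)
n=9: W (go to 1, an L position)
n=10: W (go to 2, an L position)
n=11: W (go to 3, an L position)
n=12: L (options 8(W), 4(W) are all W)
n=13: L (options 9(W), 5(W) are all W)
n=14: L (options 10(W), 6(W) are all W)
n=15: L (options 11(W), 7(W) are all W)
n=16: W (go to 12, an L position)
n=17: W (go to 13, an L position)
Reading off the rows marked L gives the requested list; there are 8 such values of n.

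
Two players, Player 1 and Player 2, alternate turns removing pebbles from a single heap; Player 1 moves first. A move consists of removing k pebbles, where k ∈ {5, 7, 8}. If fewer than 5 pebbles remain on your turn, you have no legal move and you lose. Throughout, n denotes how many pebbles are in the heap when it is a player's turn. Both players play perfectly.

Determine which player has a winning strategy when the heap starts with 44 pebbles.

Player 1 wins.

Work bottom-up. With no move the player to move loses. Otherwise the position is W if at least one move leads to an L position for the opponent, and L if every move leads to a W.
n=0: no move → L
n=1: no move → L
n=2: no move → L
n=3: no move → L
n=4: no move → L
n=5: →0(L), so W
n=6: →1(L), so W
n=7: →2(L), so W
n=8: →3(L), so W
n=9: →4(L), so W
n=10: →3(L), so W
n=11: →4(L), so W
n=12: →4(L), so W
n=13: →8(W), 6(W), 5(W) — all W, so L
n=14: →9(W), 7(W), 6(W) — all W, so L
n=15: →10(W), 8(W), 7(W) — all W, so L
n=16: →11(W), 9(W), 8(W) — all W, so L
n=17: →12(W), 10(W), 9(W) — all W, so L
n=18: →13(L), so W
n=19: →14(L), so W
n=20: →15(L), so W
n=21: →16(L), so W
n=22: →17(L), so W
n=23: →16(L), so W
n=24: →17(L), so W
n=25: →17(L), so W
n=26: →21(W), 19(W), 18(W) — all W, so L
n=27: →22(W), 20(W), 19(W) — all W, so L
n=28: →23(W), 21(W), 20(W) — all W, so L
n=29: →24(W), 22(W), 21(W) — all W, so L
n=30: →25(W), 23(W), 22(W) — all W, so L
n=31: →26(L), so W
n=32: →27(L), so W
n=33: →28(L), so W
n=34: →29(L), so W
n=35: →30(L), so W
n=36: →29(L), so W
n=37: →30(L), so W
n=38: →30(L), so W
n=39: →34(W), 32(W), 31(W) — all W, so L
n=40: →35(W), 33(W), 32(W) — all W, so L
n=41: →36(W), 34(W), 33(W) — all W, so L
n=42: →37(W), 35(W), 34(W) — all W, so L
n=43: →38(W), 36(W), 35(W) — all W, so L
n=44: →39(L), so W
From 44 Player 1 can remove 5, leaving 39, reaching an L position.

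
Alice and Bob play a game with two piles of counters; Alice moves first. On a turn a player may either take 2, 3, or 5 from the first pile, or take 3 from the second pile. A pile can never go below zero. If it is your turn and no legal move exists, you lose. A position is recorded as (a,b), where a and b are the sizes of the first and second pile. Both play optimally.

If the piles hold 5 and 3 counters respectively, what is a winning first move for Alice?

Classify positions by backward induction: terminal positions (no move available) are L. From any other position, the mover wins iff some move reaches an L.
No move ever increases a pile, so every position that can arise here has a ≤ 5 and b ≤ 3; it is enough to label the cells with 0 ≤ a ≤ 5 and 0 ≤ b ≤ 3.
Every move lowers a or b (never raises either), so fill the grid row by row in increasing a, and left to right within a row: each cell's successors are then already labelled.
      b=0  b=1  b=2  b=3
a=0:    L    L    L    W
a=1:    L    L    L    W
a=2:    W    W    W    L
a=3:    W    W    W    L
a=4:    W    W    W    W
a=5:    W    W    W    W
Cells with no legal move (terminal, hence L): (0,0), (0,1), (0,2), (1,0), (1,1), (1,2).
The remaining L cells, each justified by listing all of its moves:
(2,3): only reaches (0,3)(W), (2,0)(W), all W → L
(3,3): only reaches (1,3)(W), (0,3)(W), (3,0)(W), all W → L
Every other cell has at least one move into one of the L cells above, so it is W.
From (5,3), the L positions reachable in one move are: (3,3), (2,3). Any move reaching one of these is winning.

Move to (3,3).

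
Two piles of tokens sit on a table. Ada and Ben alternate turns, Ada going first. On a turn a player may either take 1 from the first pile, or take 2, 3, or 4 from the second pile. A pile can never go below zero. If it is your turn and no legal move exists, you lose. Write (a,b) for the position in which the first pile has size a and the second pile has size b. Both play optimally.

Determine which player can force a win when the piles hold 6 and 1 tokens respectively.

Ben wins.

Compute win/loss labels from the base case upward. A position with no move is L. Any other position is W if it can reach an L in one move, else L.
No move ever increases a pile, so every position that can arise here has a ≤ 6 and b ≤ 1; it is enough to label the cells with 0 ≤ a ≤ 6 and 0 ≤ b ≤ 1.
Every move lowers a or b (never raises either), so fill the grid row by row in increasing a, and left to right within a row: each cell's successors are then already labelled.
      b=0  b=1
a=0:    L    L
a=1:    W    W
a=2:    L    L
a=3:    W    W
a=4:    L    L
a=5:    W    W
a=6:    L    L
Cells with no legal move (terminal, hence L): (0,0), (0,1).
The remaining L cells, each justified by listing all of its moves:
(2,0): L (sole option (1,0)(W) is W)
(2,1): L (sole option (1,1)(W) is W)
(4,0): L (sole option (3,0)(W) is W)
(4,1): L (sole option (3,1)(W) is W)
(6,0): L (sole option (5,0)(W) is W)
(6,1): L (sole option (5,1)(W) is W)
Every other cell has at least one move into one of the L cells above, so it is W.
Every move from (6,1) reaches a W position, so the mover loses.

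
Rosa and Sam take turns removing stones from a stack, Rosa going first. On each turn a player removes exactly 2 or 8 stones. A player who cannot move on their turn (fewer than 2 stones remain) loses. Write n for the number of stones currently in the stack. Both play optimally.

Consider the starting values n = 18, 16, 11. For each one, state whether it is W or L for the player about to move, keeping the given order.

18: W, 16: W, 11: L

Use the standard recursion: the mover loses at a terminal position; elsewhere, the mover wins exactly when some move hands the opponent an L position.
n=0: no move → L
n=1: no move → L
n=2: can move to 0, which is L ⇒ W
n=3: can move to 1, which is L ⇒ W
n=4: the only move is to 2(W), a W ⇒ L
n=5: the only move is to 3(W), a W ⇒ L
n=6: can move to 4, which is L ⇒ W
n=7: can move to 5, which is L ⇒ W
n=8: can move to 0, which is L ⇒ W
n=9: can move to 1, which is L ⇒ W
n=10: moves to 8(W), 2(W); every one is W ⇒ L
n=11: moves to 9(W), 3(W); every one is W ⇒ L
n=12: can move to 10, which is L ⇒ W
n=13: can move to 11, which is L ⇒ W
n=14: moves to 12(W), 6(W); every one is W ⇒ L
n=15: moves to 13(W), 7(W); every one is W ⇒ L
n=16: can move to 14, which is L ⇒ W
n=17: can move to 15, which is L ⇒ W
n=18: can move to 10, which is L ⇒ W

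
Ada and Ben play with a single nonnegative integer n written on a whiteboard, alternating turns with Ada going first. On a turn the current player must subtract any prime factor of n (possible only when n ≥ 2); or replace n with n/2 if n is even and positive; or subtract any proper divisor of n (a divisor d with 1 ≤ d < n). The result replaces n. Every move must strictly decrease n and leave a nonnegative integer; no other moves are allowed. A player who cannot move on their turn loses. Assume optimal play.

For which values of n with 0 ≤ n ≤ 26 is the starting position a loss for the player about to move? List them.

0, 1, 4, 9, 14, 20, 26

Build the W/L table. Terminal = L. A non-terminal position is W if it has a move to some L; otherwise it is L.
n=0: no move → L
n=1: no move → L
n=2: can move to 0, which is L ⇒ W
n=3: can move to 0, which is L ⇒ W
n=4: moves to 2(W), 3(W); every one is W ⇒ L
n=5: can move to 0, which is L ⇒ W
n=6: can move to 4, which is L ⇒ W
n=7: can move to 0, which is L ⇒ W
n=8: can move to 4, which is L ⇒ W
n=9: moves to 6(W), 8(W); every one is W ⇒ L
n=10: can move to 9, which is L ⇒ W
n=11: can move to 0, which is L ⇒ W
n=12: can move to 9, which is L ⇒ W
n=13: can move to 0, which is L ⇒ W
n=14: moves to 7(W), 12(W), 13(W); every one is W ⇒ L
n=15: can move to 14, which is L ⇒ W
n=16: can move to 14, which is L ⇒ W
n=17: can move to 0, which is L ⇒ W
n=18: can move to 9, which is L ⇒ W
n=19: can move to 0, which is L ⇒ W
n=20: moves to 10(W), 15(W), 16(W), 18(W), 19(W); every one is W ⇒ L
n=21: can move to 14, which is L ⇒ W
n=22: can move to 20, which is L ⇒ W
n=23: can move to 0, which is L ⇒ W
n=24: can move to 20, which is L ⇒ W
n=25: can move to 20, which is L ⇒ W
n=26: moves to 13(W), 24(W), 25(W); every one is W ⇒ L
Reading off the rows marked L gives the requested list; there are 7 such values of n.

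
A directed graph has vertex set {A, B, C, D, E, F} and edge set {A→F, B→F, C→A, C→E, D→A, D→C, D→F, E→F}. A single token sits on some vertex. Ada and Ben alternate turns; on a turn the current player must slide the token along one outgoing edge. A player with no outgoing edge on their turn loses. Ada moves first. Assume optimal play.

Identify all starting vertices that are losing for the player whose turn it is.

Classify positions by backward induction: terminal positions (no move available) are L. From any other position, the mover wins iff some move reaches an L.
Every edge goes from a vertex to one that appears earlier in the order F, B, A, E, C, D, so processing vertices in that order labels each vertex after all of its successors.
F: no outgoing edge → L
B: reaches L-position F → W
A: reaches L-position F → W
E: reaches L-position F → W
C: only reaches E(W), A(W), all W → L
D: reaches L-position C → W
Reading off the rows marked L gives the requested list; there are 2 such vertices.

C, F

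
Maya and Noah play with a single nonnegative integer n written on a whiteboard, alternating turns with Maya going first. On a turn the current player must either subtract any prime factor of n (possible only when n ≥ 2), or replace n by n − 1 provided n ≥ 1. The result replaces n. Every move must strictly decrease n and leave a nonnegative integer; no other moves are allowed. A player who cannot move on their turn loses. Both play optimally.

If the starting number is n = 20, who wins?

Compute win/loss labels from the base case upward. A position with no move is L. Any other position is W if it can reach an L in one move, else L.
n=0: no move → L
n=1: →0(L), so W
n=2: →0(L), so W
n=3: →0(L), so W
n=4: →2(W), 3(W) — all W, so L
n=5: →0(L), so W
n=6: →4(L), so W
n=7: →0(L), so W
n=8: →6(W), 7(W) — all W, so L
n=9: →8(L), so W
n=10: →8(L), so W
n=11: →0(L), so W
n=12: →9(W), 10(W), 11(W) — all W, so L
n=13: →0(L), so W
n=14: →12(L), so W
n=15: →12(L), so W
n=16: →14(W), 15(W) — all W, so L
n=17: →0(L), so W
n=18: →16(L), so W
n=19: →0(L), so W
n=20: →15(W), 18(W), 19(W) — all W, so L
The starting position 20 is L: whatever Maya does, the opponent receives a W position.

Noah wins.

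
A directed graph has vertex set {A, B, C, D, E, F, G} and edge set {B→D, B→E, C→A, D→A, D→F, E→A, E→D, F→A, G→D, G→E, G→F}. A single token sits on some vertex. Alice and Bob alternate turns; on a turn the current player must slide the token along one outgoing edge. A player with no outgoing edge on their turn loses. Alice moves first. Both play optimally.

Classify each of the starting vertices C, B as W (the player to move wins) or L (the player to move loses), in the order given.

Label each position W (a win for the player to move) or L (a loss). A position with no legal move is L; any other position is W exactly when some move reaches an L, and L when every move reaches a W.
Every edge goes from a vertex to one that appears earlier in the order A, F, D, E, B, G, C, so processing vertices in that order labels each vertex after all of its successors.
A: no outgoing edge → L
F: can move to A, which is L ⇒ W
D: can move to A, which is L ⇒ W
E: can move to A, which is L ⇒ W
B: moves to E(W), D(W); every one is W ⇒ L
G: moves to E(W), D(W), F(W); every one is W ⇒ L
C: can move to A, which is L ⇒ W

C: W, B: L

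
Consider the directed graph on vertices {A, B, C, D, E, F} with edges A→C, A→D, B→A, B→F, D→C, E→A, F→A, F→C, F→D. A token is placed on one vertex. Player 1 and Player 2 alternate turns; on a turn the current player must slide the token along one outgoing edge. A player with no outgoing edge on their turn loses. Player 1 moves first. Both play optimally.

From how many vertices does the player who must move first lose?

Build the W/L table. Terminal = L. A non-terminal position is W if it has a move to some L; otherwise it is L.
Every edge goes from a vertex to one that appears earlier in the order C, D, A, F, E, B, so processing vertices in that order labels each vertex after all of its successors.
C: no outgoing edge → L
D: →C(L), so W
A: →C(L), so W
F: →C(L), so W
E: →A(W) only, which is W, so L
B: →F(W), A(W) — all W, so L
The L vertices are B, C, E; that is 3 in all.

3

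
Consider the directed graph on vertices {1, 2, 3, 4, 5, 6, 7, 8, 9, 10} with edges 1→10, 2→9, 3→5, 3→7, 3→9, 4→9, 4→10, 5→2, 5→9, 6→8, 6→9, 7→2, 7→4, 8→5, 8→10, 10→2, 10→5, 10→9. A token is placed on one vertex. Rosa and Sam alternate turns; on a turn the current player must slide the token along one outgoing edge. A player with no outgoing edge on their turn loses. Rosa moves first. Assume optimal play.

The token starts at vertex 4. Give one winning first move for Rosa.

Move to 9.

Use the standard recursion: the mover loses at a terminal position; elsewhere, the mover wins exactly when some move hands the opponent an L position.
Every edge goes from a vertex to one that appears earlier in the order 9, 2, 5, 10, 8, 4, 7, 6, 3, 1, so processing vertices in that order labels each vertex after all of its successors.
9: no outgoing edge → L
2: W (go to 9, an L position)
5: W (go to 9, an L position)
10: W (go to 9, an L position)
8: L (options 10(W), 5(W) are all W)
4: W (go to 9, an L position)
7: L (options 4(W), 2(W) are all W)
6: W (go to 8, an L position)
3: W (go to 7, an L position)
1: L (sole option 10(W) is W)
From 4, the L positions reachable in one move are: 9.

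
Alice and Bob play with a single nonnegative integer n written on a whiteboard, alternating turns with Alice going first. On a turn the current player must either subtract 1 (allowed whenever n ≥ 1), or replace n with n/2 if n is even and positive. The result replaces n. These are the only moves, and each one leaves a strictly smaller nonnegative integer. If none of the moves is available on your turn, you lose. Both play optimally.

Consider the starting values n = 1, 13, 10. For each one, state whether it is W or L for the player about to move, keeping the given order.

Build the W/L table. Terminal = L. A non-terminal position is W if it has a move to some L; otherwise it is L.
n=0: no move → L
n=1: reaches L-position 0 → W
n=2: only reaches 1(W), which is W → L
n=3: reaches L-position 2 → W
n=4: reaches L-position 2 → W
n=5: only reaches 4(W), which is W → L
n=6: reaches L-position 5 → W
n=7: only reaches 6(W), which is W → L
n=8: reaches L-position 7 → W
n=9: only reaches 8(W), which is W → L
n=10: reaches L-position 5 → W
n=11: only reaches 10(W), which is W → L
n=12: reaches L-position 11 → W
n=13: only reaches 12(W), which is W → L

1: W, 13: L, 10: W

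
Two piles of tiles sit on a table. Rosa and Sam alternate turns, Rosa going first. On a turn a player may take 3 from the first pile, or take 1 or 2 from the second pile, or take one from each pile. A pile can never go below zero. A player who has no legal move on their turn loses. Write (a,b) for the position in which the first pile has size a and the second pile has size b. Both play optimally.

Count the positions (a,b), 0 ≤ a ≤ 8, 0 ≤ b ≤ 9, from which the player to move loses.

Work bottom-up. With no move the player to move loses. Otherwise the position is W if at least one move leads to an L position for the opponent, and L if every move leads to a W.
Every move lowers a or b (never raises either), so fill the grid row by row in increasing a, and left to right within a row: each cell's successors are then already labelled.
      b=0  b=1  b=2  b=3  b=4  b=5  b=6  b=7  b=8  b=9
a=0:    L    W    W    L    W    W    L    W    W    L
a=1:    L    W    W    L    W    W    L    W    W    L
a=2:    L    W    W    L    W    W    L    W    W    L
a=3:    W    W    L    W    W    L    W    W    L    W
a=4:    W    L    W    W    L    W    W    L    W    W
a=5:    W    L    W    W    L    W    W    L    W    W
a=6:    L    W    W    L    W    W    L    W    W    L
a=7:    L    W    W    L    W    W    L    W    W    L
a=8:    L    W    W    L    W    W    L    W    W    L
Cells with no legal move (terminal, hence L): (0,0), (1,0), (2,0).
The remaining L cells, each justified by listing all of its moves:
(0,3): moves to (0,2)(W), (0,1)(W); every one is W ⇒ L
(0,6): moves to (0,5)(W), (0,4)(W); every one is W ⇒ L
(0,9): moves to (0,8)(W), (0,7)(W); every one is W ⇒ L
(1,3): moves to (1,2)(W), (1,1)(W), (0,2)(W); every one is W ⇒ L
(1,6): moves to (1,5)(W), (1,4)(W), (0,5)(W); every one is W ⇒ L
(1,9): moves to (1,8)(W), (1,7)(W), (0,8)(W); every one is W ⇒ L
(2,3): moves to (2,2)(W), (2,1)(W), (1,2)(W); every one is W ⇒ L
(2,6): moves to (2,5)(W), (2,4)(W), (1,5)(W); every one is W ⇒ L
(2,9): moves to (2,8)(W), (2,7)(W), (1,8)(W); every one is W ⇒ L
(3,2): moves to (0,2)(W), (3,1)(W), (3,0)(W), (2,1)(W); every one is W ⇒ L
(3,5): moves to (0,5)(W), (3,4)(W), (3,3)(W), (2,4)(W); every one is W ⇒ L
(3,8): moves to (0,8)(W), (3,7)(W), (3,6)(W), (2,7)(W); every one is W ⇒ L
(4,1): moves to (1,1)(W), (4,0)(W), (3,0)(W); every one is W ⇒ L
(4,4): moves to (1,4)(W), (4,3)(W), (4,2)(W), (3,3)(W); every one is W ⇒ L
(4,7): moves to (1,7)(W), (4,6)(W), (4,5)(W), (3,6)(W); every one is W ⇒ L
(5,1): moves to (2,1)(W), (5,0)(W), (4,0)(W); every one is W ⇒ L
(5,4): moves to (2,4)(W), (5,3)(W), (5,2)(W), (4,3)(W); every one is W ⇒ L
(5,7): moves to (2,7)(W), (5,6)(W), (5,5)(W), (4,6)(W); every one is W ⇒ L
(6,0): the only move is to (3,0)(W), a W ⇒ L
(6,3): moves to (3,3)(W), (6,2)(W), (6,1)(W), (5,2)(W); every one is W ⇒ L
(6,6): moves to (3,6)(W), (6,5)(W), (6,4)(W), (5,5)(W); every one is W ⇒ L
(6,9): moves to (3,9)(W), (6,8)(W), (6,7)(W), (5,8)(W); every one is W ⇒ L
(7,0): the only move is to (4,0)(W), a W ⇒ L
(7,3): moves to (4,3)(W), (7,2)(W), (7,1)(W), (6,2)(W); every one is W ⇒ L
(7,6): moves to (4,6)(W), (7,5)(W), (7,4)(W), (6,5)(W); every one is W ⇒ L
(7,9): moves to (4,9)(W), (7,8)(W), (7,7)(W), (6,8)(W); every one is W ⇒ L
(8,0): the only move is to (5,0)(W), a W ⇒ L
(8,3): moves to (5,3)(W), (8,2)(W), (8,1)(W), (7,2)(W); every one is W ⇒ L
(8,6): moves to (5,6)(W), (8,5)(W), (8,4)(W), (7,5)(W); every one is W ⇒ L
(8,9): moves to (5,9)(W), (8,8)(W), (8,7)(W), (7,8)(W); every one is W ⇒ L
Every other cell has at least one move into one of the L cells above, so it is W.
L cells per row: a=0: 4, a=1: 4, a=2: 4, a=3: 3, a=4: 3, a=5: 3, a=6: 4, a=7: 4, a=8: 4; total 33.

33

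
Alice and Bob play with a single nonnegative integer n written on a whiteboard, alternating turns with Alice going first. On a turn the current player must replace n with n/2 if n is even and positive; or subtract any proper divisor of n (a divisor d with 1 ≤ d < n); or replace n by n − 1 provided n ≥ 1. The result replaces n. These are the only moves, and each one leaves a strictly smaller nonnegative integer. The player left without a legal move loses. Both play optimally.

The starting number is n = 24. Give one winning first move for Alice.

Move to 21.

Classify positions by backward induction: terminal positions (no move available) are L. From any other position, the mover wins iff some move reaches an L.
n=0: no move → L
n=1: W (go to 0, an L position)
n=2: L (sole option 1(W) is W)
n=3: W (go to 2, an L position)
n=4: W (go to 2, an L position)
n=5: L (sole option 4(W) is W)
n=6: W (go to 5, an L position)
n=7: L (sole option 6(W) is W)
n=8: W (go to 7, an L position)
n=9: L (options 6(W), 8(W) are all W)
n=10: W (go to 5, an L position)
n=11: L (sole option 10(W) is W)
n=12: W (go to 9, an L position)
n=13: L (sole option 12(W) is W)
n=14: W (go to 7, an L position)
n=15: L (options 10(W), 12(W), 14(W) are all W)
n=16: W (go to 15, an L position)
n=17: L (sole option 16(W) is W)
n=18: W (go to 9, an L position)
n=19: L (sole option 18(W) is W)
n=20: W (go to 15, an L position)
n=21: L (options 14(W), 18(W), 20(W) are all W)
n=22: W (go to 11, an L position)
n=23: L (sole option 22(W) is W)
n=24: W (go to 21, an L position)
From 24, the L positions reachable in one move are: 21, 23. Any move reaching one of these is winning.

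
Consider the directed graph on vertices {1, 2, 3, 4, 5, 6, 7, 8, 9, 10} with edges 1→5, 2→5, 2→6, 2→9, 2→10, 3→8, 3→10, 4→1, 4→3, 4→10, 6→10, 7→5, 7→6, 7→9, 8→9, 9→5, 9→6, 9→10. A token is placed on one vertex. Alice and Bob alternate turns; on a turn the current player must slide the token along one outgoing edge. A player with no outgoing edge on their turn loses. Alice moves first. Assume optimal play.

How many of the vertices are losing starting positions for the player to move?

Use the standard recursion: the mover loses at a terminal position; elsewhere, the mover wins exactly when some move hands the opponent an L position.
Every edge goes from a vertex to one that appears earlier in the order 10, 5, 6, 9, 2, 7, 1, 8, 3, 4, so processing vertices in that order labels each vertex after all of its successors.
10: no outgoing edge → L
5: no outgoing edge → L
6: →10(L), so W
9: →5(L), so W
2: →5(L), so W
7: →5(L), so W
1: →5(L), so W
8: →9(W) only, which is W, so L
3: →8(L), so W
4: →10(L), so W
The L vertices are 5, 8, 10; that is 3 in all.

3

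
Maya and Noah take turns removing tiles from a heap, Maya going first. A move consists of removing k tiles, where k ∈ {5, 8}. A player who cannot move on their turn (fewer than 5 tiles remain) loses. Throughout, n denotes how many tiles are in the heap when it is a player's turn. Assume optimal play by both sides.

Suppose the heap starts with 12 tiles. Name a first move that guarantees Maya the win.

Remove 8, leaving 4.

Work bottom-up. With no move the player to move loses. Otherwise the position is W if at least one move leads to an L position for the opponent, and L if every move leads to a W.
n=0: no move → L
n=1: no move → L
n=2: no move → L
n=3: no move → L
n=4: no move → L
n=5: reaches L-position 0 → W
n=6: reaches L-position 1 → W
n=7: reaches L-position 2 → W
n=8: reaches L-position 3 → W
n=9: reaches L-position 4 → W
n=10: reaches L-position 2 → W
n=11: reaches L-position 3 → W
n=12: reaches L-position 4 → W
From 12, the L positions reachable in one move are: 4.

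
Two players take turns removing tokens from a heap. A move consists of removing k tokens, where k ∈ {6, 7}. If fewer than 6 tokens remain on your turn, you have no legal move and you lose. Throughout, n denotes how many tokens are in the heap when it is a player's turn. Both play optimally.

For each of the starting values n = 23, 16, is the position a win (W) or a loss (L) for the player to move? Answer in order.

23: W, 16: L

Label each position W (a win for the player to move) or L (a loss). A position with no legal move is L; any other position is W exactly when some move reaches an L, and L when every move reaches a W.
n=0: no move → L
n=1: no move → L
n=2: no move → L
n=3: no move → L
n=4: no move → L
n=5: no move → L
n=6: can move to 0, which is L ⇒ W
n=7: can move to 1, which is L ⇒ W
n=8: can move to 2, which is L ⇒ W
n=9: can move to 3, which is L ⇒ W
n=10: can move to 4, which is L ⇒ W
n=11: can move to 5, which is L ⇒ W
n=12: can move to 5, which is L ⇒ W
n=13: moves to 7(W), 6(W); every one is W ⇒ L
n=14: moves to 8(W), 7(W); every one is W ⇒ L
n=15: moves to 9(W), 8(W); every one is W ⇒ L
n=16: moves to 10(W), 9(W); every one is W ⇒ L
n=17: moves to 11(W), 10(W); every one is W ⇒ L
n=18: moves to 12(W), 11(W); every one is W ⇒ L
n=19: can move to 13, which is L ⇒ W
n=20: can move to 14, which is L ⇒ W
n=21: can move to 15, which is L ⇒ W
n=22: can move to 16, which is L ⇒ W
n=23: can move to 17, which is L ⇒ W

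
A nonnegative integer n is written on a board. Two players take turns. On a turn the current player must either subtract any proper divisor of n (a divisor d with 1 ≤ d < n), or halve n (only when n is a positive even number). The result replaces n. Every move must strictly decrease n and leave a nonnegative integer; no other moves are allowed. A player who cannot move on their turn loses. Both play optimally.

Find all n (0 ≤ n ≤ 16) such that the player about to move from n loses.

0, 1, 3, 5, 7, 9, 11, 13, 15

Positions with no move are L. A position that does have a move is losing for the player to move precisely when every available move leads to a winning position for the opponent. Fill in the labels:
n=0: no move → L
n=1: no move → L
n=2: can move to 1, which is L ⇒ W
n=3: the only move is to 2(W), a W ⇒ L
n=4: can move to 3, which is L ⇒ W
n=5: the only move is to 4(W), a W ⇒ L
n=6: can move to 3, which is L ⇒ W
n=7: the only move is to 6(W), a W ⇒ L
n=8: can move to 7, which is L ⇒ W
n=9: moves to 6(W), 8(W); every one is W ⇒ L
n=10: can move to 5, which is L ⇒ W
n=11: the only move is to 10(W), a W ⇒ L
n=12: can move to 9, which is L ⇒ W
n=13: the only move is to 12(W), a W ⇒ L
n=14: can move to 7, which is L ⇒ W
n=15: moves to 10(W), 12(W), 14(W); every one is W ⇒ L
n=16: can move to 15, which is L ⇒ W
Reading off the rows marked L gives the requested list; there are 9 such values of n.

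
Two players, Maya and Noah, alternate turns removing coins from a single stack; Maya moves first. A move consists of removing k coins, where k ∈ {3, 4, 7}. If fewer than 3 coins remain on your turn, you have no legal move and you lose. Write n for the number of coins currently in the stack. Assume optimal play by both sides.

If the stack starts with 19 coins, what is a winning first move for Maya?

Use the standard recursion: the mover loses at a terminal position; elsewhere, the mover wins exactly when some move hands the opponent an L position.
n=0: no move → L
n=1: no move → L
n=2: no move → L
n=3: reaches L-position 0 → W
n=4: reaches L-position 1 → W
n=5: reaches L-position 2 → W
n=6: reaches L-position 2 → W
n=7: reaches L-position 0 → W
n=8: reaches L-position 1 → W
n=9: reaches L-position 2 → W
n=10: only reaches 7(W), 6(W), 3(W), all W → L
n=11: only reaches 8(W), 7(W), 4(W), all W → L
n=12: only reaches 9(W), 8(W), 5(W), all W → L
n=13: reaches L-position 10 → W
n=14: reaches L-position 11 → W
n=15: reaches L-position 12 → W
n=16: reaches L-position 12 → W
n=17: reaches L-position 10 → W
n=18: reaches L-position 11 → W
n=19: reaches L-position 12 → W
From 19, the L positions reachable in one move are: 12.

Remove 7, leaving 12.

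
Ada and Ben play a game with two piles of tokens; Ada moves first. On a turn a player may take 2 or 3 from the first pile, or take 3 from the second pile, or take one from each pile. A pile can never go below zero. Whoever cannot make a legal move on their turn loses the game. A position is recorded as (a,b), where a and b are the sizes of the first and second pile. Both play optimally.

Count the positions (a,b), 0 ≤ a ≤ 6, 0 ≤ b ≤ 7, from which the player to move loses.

Build the W/L table. Terminal = L. A non-terminal position is W if it has a move to some L; otherwise it is L.
Every move lowers a or b (never raises either), so fill the grid row by row in increasing a, and left to right within a row: each cell's successors are then already labelled.
      b=0  b=1  b=2  b=3  b=4  b=5  b=6  b=7
a=0:    L    L    L    W    W    W    L    L
a=1:    L    W    W    W    L    L    L    W
a=2:    W    W    W    L    L    W    W    W
a=3:    W    W    W    L    W    W    W    W
a=4:    W    L    L    W    W    W    W    L
a=5:    L    L    W    W    W    L    L    L
a=6:    L    W    W    W    L    L    W    W
Cells with no legal move (terminal, hence L): (0,0), (0,1), (0,2), (1,0).
The remaining L cells, each justified by listing all of its moves:
(0,6): the only move is to (0,3)(W), a W ⇒ L
(0,7): the only move is to (0,4)(W), a W ⇒ L
(1,4): moves to (1,1)(W), (0,3)(W); every one is W ⇒ L
(1,5): moves to (1,2)(W), (0,4)(W); every one is W ⇒ L
(1,6): moves to (1,3)(W), (0,5)(W); every one is W ⇒ L
(2,3): moves to (0,3)(W), (2,0)(W), (1,2)(W); every one is W ⇒ L
(2,4): moves to (0,4)(W), (2,1)(W), (1,3)(W); every one is W ⇒ L
(3,3): moves to (1,3)(W), (0,3)(W), (3,0)(W), (2,2)(W); every one is W ⇒ L
(4,1): moves to (2,1)(W), (1,1)(W), (3,0)(W); every one is W ⇒ L
(4,2): moves to (2,2)(W), (1,2)(W), (3,1)(W); every one is W ⇒ L
(4,7): moves to (2,7)(W), (1,7)(W), (4,4)(W), (3,6)(W); every one is W ⇒ L
(5,0): moves to (3,0)(W), (2,0)(W); every one is W ⇒ L
(5,1): moves to (3,1)(W), (2,1)(W), (4,0)(W); every one is W ⇒ L
(5,5): moves to (3,5)(W), (2,5)(W), (5,2)(W), (4,4)(W); every one is W ⇒ L
(5,6): moves to (3,6)(W), (2,6)(W), (5,3)(W), (4,5)(W); every one is W ⇒ L
(5,7): moves to (3,7)(W), (2,7)(W), (5,4)(W), (4,6)(W); every one is W ⇒ L
(6,0): moves to (4,0)(W), (3,0)(W); every one is W ⇒ L
(6,4): moves to (4,4)(W), (3,4)(W), (6,1)(W), (5,3)(W); every one is W ⇒ L
(6,5): moves to (4,5)(W), (3,5)(W), (6,2)(W), (5,4)(W); every one is W ⇒ L
Every other cell has at least one move into one of the L cells above, so it is W.
L cells per row: a=0: 5, a=1: 4, a=2: 2, a=3: 1, a=4: 3, a=5: 5, a=6: 3; total 23.

23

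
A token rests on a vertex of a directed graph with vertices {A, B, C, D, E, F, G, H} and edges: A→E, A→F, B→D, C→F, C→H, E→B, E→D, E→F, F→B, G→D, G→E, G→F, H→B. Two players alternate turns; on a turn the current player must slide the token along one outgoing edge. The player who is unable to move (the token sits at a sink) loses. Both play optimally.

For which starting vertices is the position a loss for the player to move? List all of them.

D, F, H

Compute win/loss labels from the base case upward. A position with no move is L. Any other position is W if it can reach an L in one move, else L.
Every edge goes from a vertex to one that appears earlier in the order D, B, F, E, G, H, A, C, so processing vertices in that order labels each vertex after all of its successors.
D: no outgoing edge → L
B: W (go to D, an L position)
F: L (sole option B(W) is W)
E: W (go to F, an L position)
G: W (go to F, an L position)
H: L (sole option B(W) is W)
A: W (go to F, an L position)
C: W (go to H, an L position)
The losing starting vertices are exactly the entries labelled L in this table (3 of them).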